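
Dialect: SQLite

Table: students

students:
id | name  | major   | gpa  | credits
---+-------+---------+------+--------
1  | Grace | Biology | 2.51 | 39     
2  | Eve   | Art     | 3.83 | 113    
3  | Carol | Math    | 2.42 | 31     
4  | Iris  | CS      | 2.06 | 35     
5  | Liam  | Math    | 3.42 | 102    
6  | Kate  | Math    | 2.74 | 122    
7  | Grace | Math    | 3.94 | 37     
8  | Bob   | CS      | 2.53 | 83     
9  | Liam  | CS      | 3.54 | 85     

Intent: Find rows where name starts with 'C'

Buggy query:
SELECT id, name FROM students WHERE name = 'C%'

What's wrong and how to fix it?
Bug: '=' compares the literal string including the % character; pattern matching needs LIKE

Fix: Replace '=' with LIKE so 'C%' is treated as a pattern

Corrected query:
SELECT id, name FROM students WHERE name LIKE 'C%'

Result:
id | name 
---+------
3  | Carol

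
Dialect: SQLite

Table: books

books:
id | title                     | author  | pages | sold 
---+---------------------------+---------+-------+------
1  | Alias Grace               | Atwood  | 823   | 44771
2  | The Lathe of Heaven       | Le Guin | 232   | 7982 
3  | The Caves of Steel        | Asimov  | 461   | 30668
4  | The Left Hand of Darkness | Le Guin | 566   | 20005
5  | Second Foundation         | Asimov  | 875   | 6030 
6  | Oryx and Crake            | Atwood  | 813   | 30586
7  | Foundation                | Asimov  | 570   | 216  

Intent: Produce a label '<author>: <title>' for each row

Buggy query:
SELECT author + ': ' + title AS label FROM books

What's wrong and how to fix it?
Bug: SQLite uses || for string concatenation; + coerces text to numbers (yielding 0)

Fix: Replace + with || to concatenate text

Corrected query:
SELECT author || ': ' || title AS label FROM books

Result:
label                             
----------------------------------
Atwood: Alias Grace               
Le Guin: The Lathe of Heaven      
Asimov: The Caves of Steel        
Le Guin: The Left Hand of Darkness
Asimov: Second Foundation         
Atwood: Oryx and Crake            
Asimov: Foundation                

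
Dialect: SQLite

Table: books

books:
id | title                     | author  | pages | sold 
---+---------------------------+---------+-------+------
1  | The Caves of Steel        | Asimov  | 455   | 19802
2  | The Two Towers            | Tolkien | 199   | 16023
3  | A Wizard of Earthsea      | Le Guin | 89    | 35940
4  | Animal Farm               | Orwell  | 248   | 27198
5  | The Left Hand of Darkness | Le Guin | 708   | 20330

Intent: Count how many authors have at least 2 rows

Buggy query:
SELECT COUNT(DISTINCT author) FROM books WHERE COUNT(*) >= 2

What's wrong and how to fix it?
Bug: WHERE filters individual rows, not groups, so a group-level COUNT is invalid there

Fix: Group first with HAVING COUNT(*) >= 2, then COUNT the resulting groups

Corrected query:
SELECT COUNT(*) FROM (SELECT author FROM books GROUP BY author HAVING COUNT(*) >= 2)

Result:
COUNT(*)
--------
1       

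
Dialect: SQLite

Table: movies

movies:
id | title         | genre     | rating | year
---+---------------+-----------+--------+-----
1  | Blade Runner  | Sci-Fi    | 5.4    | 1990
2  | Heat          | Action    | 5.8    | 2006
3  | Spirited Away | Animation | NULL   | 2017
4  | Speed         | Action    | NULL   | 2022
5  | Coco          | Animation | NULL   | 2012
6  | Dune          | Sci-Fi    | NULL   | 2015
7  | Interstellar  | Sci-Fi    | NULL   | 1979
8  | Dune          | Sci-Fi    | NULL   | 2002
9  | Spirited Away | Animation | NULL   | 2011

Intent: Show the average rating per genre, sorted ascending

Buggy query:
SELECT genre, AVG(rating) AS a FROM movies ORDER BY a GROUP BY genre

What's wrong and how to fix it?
Bug: GROUP BY must precede ORDER BY

Fix: Reorder: SELECT … FROM … GROUP BY … ORDER BY …

Corrected query:
SELECT genre, AVG(rating) AS a FROM movies GROUP BY genre ORDER BY a

Result:
genre     | a   
----------+-----
Animation | NULL
Sci-Fi    | 5.4 
Action    | 5.8 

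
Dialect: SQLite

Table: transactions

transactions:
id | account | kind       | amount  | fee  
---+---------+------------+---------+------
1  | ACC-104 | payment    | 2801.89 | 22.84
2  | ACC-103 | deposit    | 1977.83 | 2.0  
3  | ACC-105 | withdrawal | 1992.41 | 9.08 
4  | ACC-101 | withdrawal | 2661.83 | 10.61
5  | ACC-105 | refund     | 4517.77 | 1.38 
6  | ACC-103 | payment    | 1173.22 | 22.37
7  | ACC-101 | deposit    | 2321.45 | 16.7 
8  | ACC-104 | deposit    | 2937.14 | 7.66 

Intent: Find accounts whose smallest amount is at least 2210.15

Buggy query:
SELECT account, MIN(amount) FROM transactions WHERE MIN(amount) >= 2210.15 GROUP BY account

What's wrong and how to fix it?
Bug: MIN() in WHERE is a misuse of aggregate

Fix: Replace WHERE with HAVING after the GROUP BY

Corrected query:
SELECT account, MIN(amount) FROM transactions GROUP BY account HAVING MIN(amount) >= 2210.15

Result:
account | MIN(amount)
--------+------------
ACC-101 | 2321.45    
ACC-104 | 2801.89    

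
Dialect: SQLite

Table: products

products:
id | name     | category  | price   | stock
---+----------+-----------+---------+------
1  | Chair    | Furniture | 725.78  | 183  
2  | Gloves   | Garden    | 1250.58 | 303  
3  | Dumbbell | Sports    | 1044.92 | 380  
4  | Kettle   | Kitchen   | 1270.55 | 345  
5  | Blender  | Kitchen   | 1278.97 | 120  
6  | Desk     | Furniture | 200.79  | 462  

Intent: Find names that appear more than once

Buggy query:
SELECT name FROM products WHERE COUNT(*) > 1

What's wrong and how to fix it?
Bug: WHERE can't reference COUNT(*); aggregates are computed after WHERE

Fix: GROUP BY name, then filter groups with HAVING COUNT(*) > 1

Corrected query:
SELECT name FROM products GROUP BY name HAVING COUNT(*) > 1

Result:
(no rows)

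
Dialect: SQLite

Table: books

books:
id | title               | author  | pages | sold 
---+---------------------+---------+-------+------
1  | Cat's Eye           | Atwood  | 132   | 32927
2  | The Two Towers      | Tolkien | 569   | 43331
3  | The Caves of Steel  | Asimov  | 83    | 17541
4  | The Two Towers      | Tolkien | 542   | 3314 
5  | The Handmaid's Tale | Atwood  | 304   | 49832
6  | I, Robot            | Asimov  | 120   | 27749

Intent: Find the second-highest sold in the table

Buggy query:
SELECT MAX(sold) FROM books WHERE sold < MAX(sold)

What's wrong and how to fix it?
Bug: The inner MAX is an aggregate inside WHERE, which is not allowed

Fix: Put the inner MAX in a scalar subquery

Corrected query:
SELECT MAX(sold) FROM books WHERE sold < (SELECT MAX(sold) FROM books)

Result:
MAX(sold)
---------
43331    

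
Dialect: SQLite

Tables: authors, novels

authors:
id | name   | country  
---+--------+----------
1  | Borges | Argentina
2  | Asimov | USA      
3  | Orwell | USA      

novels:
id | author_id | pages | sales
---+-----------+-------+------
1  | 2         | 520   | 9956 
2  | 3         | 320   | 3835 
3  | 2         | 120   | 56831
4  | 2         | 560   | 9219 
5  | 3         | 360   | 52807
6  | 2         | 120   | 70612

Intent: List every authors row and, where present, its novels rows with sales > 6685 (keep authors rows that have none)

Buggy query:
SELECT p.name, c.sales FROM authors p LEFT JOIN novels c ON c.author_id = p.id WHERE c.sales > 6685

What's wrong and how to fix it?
Bug: A WHERE condition on the right-hand table after LEFT JOIN drops unmatched parents

Fix: Put 'c.sales > 6685' in the JOIN's ON clause instead of WHERE

Corrected query:
SELECT p.name, c.sales FROM authors p LEFT JOIN novels c ON c.author_id = p.id AND c.sales > 6685

Result:
name   | sales
-------+------
Borges | NULL 
Asimov | 9219 
Asimov | 9956 
Asimov | 56831
Asimov | 70612
Orwell | 52807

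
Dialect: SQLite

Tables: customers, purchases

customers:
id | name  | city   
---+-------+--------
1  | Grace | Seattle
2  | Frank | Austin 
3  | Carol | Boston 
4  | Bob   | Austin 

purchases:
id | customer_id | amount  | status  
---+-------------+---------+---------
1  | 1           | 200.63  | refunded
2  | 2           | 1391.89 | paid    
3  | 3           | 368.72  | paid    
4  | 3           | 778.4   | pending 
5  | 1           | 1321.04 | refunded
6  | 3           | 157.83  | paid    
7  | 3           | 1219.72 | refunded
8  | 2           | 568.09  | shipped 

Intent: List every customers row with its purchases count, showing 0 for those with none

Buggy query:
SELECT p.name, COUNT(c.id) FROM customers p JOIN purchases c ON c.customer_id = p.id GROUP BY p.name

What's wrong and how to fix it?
Bug: INNER JOIN drops customers rows that have no matching purchases rows

Fix: Switch to LEFT JOIN to retain unmatched parent rows

Corrected query:
SELECT p.name, COUNT(c.id) FROM customers p LEFT JOIN purchases c ON c.customer_id = p.id GROUP BY p.name

Result:
name  | COUNT(c.id)
------+------------
Bob   | 0          
Carol | 4          
Frank | 2          
Grace | 2          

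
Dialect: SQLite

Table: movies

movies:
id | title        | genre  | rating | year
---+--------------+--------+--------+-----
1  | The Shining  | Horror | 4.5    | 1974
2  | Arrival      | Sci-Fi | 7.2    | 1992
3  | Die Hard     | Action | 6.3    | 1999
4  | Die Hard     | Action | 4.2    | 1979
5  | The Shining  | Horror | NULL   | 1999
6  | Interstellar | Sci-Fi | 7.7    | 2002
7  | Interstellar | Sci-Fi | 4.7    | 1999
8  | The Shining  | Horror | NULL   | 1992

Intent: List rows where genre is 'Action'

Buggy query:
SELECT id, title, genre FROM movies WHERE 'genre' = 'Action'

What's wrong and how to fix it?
Bug: Single quotes denote string literals in SQL; the column name is being compared as a constant string

Fix: Remove the quotes around the column name (or use double quotes for an identifier)

Corrected query:
SELECT id, title, genre FROM movies WHERE genre = 'Action'

Result:
id | title    | genre 
---+----------+-------
3  | Die Hard | Action
4  | Die Hard | Action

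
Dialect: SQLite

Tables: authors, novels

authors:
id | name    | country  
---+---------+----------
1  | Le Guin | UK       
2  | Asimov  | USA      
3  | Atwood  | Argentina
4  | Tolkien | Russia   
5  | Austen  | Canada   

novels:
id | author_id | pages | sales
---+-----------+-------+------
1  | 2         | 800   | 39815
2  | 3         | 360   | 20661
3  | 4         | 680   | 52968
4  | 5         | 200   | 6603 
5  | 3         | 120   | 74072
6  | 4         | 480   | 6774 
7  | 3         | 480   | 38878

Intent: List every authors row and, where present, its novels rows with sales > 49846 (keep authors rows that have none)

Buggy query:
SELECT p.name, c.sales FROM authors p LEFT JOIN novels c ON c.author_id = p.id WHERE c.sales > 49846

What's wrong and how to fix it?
Bug: A WHERE condition on the right-hand table after LEFT JOIN drops unmatched parents

Fix: Put 'c.sales > 49846' in the JOIN's ON clause instead of WHERE

Corrected query:
SELECT p.name, c.sales FROM authors p LEFT JOIN novels c ON c.author_id = p.id AND c.sales > 49846

Result:
name    | sales
--------+------
Le Guin | NULL 
Asimov  | NULL 
Atwood  | 74072
Tolkien | 52968
Austen  | NULL 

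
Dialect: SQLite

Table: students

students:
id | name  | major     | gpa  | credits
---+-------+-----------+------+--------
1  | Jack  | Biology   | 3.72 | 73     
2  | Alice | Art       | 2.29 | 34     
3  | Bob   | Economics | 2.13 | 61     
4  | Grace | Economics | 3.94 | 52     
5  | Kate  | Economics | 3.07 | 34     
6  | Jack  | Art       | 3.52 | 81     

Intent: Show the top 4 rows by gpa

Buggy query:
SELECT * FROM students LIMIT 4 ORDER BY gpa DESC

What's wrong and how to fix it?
Bug: LIMIT must come after ORDER BY

Fix: Swap the clauses: ORDER BY first, then LIMIT

Corrected query:
SELECT * FROM students ORDER BY gpa DESC LIMIT 4

Result:
id | name  | major     | gpa  | credits
---+-------+-----------+------+--------
4  | Grace | Economics | 3.94 | 52     
1  | Jack  | Biology   | 3.72 | 73     
6  | Jack  | Art       | 3.52 | 81     
5  | Kate  | Economics | 3.07 | 34     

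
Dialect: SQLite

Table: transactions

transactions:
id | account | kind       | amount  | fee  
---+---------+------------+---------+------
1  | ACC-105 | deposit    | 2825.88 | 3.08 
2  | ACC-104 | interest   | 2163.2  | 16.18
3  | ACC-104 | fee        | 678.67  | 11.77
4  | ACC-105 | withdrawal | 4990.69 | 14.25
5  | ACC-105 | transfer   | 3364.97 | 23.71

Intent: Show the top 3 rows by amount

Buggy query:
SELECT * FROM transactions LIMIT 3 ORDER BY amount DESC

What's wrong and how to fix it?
Bug: ORDER BY cannot follow LIMIT; LIMIT is the final clause

Fix: Swap the clauses: ORDER BY first, then LIMIT

Corrected query:
SELECT * FROM transactions ORDER BY amount DESC LIMIT 3

Result:
id | account | kind       | amount  | fee  
---+---------+------------+---------+------
4  | ACC-105 | withdrawal | 4990.69 | 14.25
5  | ACC-105 | transfer   | 3364.97 | 23.71
1  | ACC-105 | deposit    | 2825.88 | 3.08 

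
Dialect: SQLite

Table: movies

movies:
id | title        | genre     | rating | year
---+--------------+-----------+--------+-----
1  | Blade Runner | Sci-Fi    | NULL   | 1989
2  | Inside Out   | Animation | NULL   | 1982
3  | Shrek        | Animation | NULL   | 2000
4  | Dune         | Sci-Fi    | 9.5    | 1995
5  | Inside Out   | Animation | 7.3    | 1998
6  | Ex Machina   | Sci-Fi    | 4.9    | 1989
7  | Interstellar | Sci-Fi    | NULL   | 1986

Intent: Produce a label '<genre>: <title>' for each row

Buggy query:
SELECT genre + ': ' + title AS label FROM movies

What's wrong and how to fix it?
Bug: '+' is numeric addition; on text columns SQLite converts them to 0 instead of concatenating

Fix: Replace + with || to concatenate text

Corrected query:
SELECT genre || ': ' || title AS label FROM movies

Result:
label                
---------------------
Sci-Fi: Blade Runner 
Animation: Inside Out
Animation: Shrek     
Sci-Fi: Dune         
Animation: Inside Out
Sci-Fi: Ex Machina   
Sci-Fi: Interstellar 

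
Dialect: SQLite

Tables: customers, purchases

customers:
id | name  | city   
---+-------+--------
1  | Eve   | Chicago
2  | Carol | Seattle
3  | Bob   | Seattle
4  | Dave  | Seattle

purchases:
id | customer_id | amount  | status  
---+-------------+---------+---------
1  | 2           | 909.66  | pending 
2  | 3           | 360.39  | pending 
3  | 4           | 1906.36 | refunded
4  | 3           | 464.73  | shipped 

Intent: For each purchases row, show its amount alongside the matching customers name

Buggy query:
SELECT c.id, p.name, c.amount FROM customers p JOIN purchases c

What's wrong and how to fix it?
Bug: JOIN with no ON clause produces a cartesian product; every purchases row pairs with every customers row

Fix: Specify the join condition linking the foreign key to the parent id

Corrected query:
SELECT c.id, p.name, c.amount FROM customers p JOIN purchases c ON c.customer_id = p.id

Result:
id | name  | amount 
---+-------+--------
1  | Carol | 909.66 
2  | Bob   | 360.39 
3  | Dave  | 1906.36
4  | Bob   | 464.73 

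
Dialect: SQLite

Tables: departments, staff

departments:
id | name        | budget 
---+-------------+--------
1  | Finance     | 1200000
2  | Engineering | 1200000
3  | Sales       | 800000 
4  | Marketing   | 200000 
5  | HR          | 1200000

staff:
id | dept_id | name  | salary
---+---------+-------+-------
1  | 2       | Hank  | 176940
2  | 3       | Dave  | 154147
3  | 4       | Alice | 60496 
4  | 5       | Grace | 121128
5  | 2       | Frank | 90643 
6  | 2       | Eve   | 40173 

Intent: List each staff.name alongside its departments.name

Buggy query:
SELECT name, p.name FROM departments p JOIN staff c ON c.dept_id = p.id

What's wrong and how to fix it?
Bug: Both tables have a 'name' column; the unqualified reference is ambiguous

Fix: Prefix ambiguous columns with the table alias

Corrected query:
SELECT c.name, p.name FROM departments p JOIN staff c ON c.dept_id = p.id

Result:
name  | name       
------+------------
Hank  | Engineering
Dave  | Sales      
Alice | Marketing  
Grace | HR         
Frank | Engineering
Eve   | Engineering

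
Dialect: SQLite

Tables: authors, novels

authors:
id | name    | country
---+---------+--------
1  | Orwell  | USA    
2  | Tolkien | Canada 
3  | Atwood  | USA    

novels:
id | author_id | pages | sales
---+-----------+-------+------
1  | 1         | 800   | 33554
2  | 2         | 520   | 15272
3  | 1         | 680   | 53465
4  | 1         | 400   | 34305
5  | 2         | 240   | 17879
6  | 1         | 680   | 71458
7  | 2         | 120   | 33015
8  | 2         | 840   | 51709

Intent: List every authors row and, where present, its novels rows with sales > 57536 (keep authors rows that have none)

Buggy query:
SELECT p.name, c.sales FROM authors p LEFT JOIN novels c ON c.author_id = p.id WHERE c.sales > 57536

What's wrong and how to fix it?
Bug: A WHERE condition on the right-hand table after LEFT JOIN drops unmatched parents

Fix: Put 'c.sales > 57536' in the JOIN's ON clause instead of WHERE

Corrected query:
SELECT p.name, c.sales FROM authors p LEFT JOIN novels c ON c.author_id = p.id AND c.sales > 57536

Result:
name    | sales
--------+------
Orwell  | 71458
Tolkien | NULL 
Atwood  | NULL 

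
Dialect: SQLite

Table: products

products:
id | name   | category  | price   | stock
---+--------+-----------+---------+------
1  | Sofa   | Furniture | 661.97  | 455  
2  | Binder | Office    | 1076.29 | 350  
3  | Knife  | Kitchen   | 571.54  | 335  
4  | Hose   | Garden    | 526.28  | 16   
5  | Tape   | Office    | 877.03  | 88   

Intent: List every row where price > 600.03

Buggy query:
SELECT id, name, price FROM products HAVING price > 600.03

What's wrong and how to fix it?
Bug: This is a non-aggregate query (no GROUP BY, no aggregates), so in SQLite the HAVING clause is invalid here; a row-level condition belongs in WHERE

Fix: Replace HAVING with WHERE since the condition applies to individual rows

Corrected query:
SELECT id, name, price FROM products WHERE price > 600.03

Result:
id | name   | price  
---+--------+--------
1  | Sofa   | 661.97 
2  | Binder | 1076.29
5  | Tape   | 877.03 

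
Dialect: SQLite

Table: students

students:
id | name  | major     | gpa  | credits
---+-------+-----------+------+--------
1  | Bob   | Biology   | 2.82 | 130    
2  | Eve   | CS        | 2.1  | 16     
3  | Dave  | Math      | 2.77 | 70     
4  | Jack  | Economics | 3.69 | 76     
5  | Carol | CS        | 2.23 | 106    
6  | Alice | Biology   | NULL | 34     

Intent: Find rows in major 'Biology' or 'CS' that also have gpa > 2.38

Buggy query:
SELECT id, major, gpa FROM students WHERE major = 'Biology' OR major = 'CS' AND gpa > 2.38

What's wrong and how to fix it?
Bug: Without parentheses, AND is evaluated before OR, so the gpa filter only applies to the 'CS' branch

Fix: Add parentheses around the OR so the AND applies to both alternatives

Corrected query:
SELECT id, major, gpa FROM students WHERE (major = 'Biology' OR major = 'CS') AND gpa > 2.38

Result:
id | major   | gpa 
---+---------+-----
1  | Biology | 2.82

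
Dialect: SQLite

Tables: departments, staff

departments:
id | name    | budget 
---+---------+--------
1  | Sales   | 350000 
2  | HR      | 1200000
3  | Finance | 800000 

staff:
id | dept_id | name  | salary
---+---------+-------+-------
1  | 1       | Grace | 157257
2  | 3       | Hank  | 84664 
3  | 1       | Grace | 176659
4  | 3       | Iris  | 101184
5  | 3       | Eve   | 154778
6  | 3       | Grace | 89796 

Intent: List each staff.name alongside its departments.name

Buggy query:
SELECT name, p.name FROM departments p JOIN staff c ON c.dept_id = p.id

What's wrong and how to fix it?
Bug: Both tables have a 'name' column; the unqualified reference is ambiguous

Fix: Prefix ambiguous columns with the table alias

Corrected query:
SELECT c.name, p.name FROM departments p JOIN staff c ON c.dept_id = p.id

Result:
name  | name   
------+--------
Grace | Sales  
Hank  | Finance
Grace | Sales  
Iris  | Finance
Eve   | Finance
Grace | Finance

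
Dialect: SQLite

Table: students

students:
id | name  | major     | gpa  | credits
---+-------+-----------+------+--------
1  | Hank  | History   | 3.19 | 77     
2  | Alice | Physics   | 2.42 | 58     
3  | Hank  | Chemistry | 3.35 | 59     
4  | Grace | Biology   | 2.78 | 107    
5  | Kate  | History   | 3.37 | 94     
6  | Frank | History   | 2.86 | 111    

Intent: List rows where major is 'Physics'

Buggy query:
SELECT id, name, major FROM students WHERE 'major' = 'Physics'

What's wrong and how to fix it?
Bug: 'major' in single quotes is a string literal, not the column; the comparison is literal-vs-literal and never true

Fix: Reference the column as major without single quotes

Corrected query:
SELECT id, name, major FROM students WHERE major = 'Physics'

Result:
id | name  | major  
---+-------+--------
2  | Alice | Physics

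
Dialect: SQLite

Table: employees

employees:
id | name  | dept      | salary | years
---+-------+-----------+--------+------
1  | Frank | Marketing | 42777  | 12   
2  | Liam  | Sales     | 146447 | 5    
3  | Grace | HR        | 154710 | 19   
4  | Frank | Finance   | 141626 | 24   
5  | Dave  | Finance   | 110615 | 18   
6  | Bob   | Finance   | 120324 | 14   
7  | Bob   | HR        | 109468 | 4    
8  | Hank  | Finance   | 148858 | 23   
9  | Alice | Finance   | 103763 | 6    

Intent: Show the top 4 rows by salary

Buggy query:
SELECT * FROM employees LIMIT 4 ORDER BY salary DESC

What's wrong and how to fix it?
Bug: LIMIT must come after ORDER BY

Fix: Swap the clauses: ORDER BY first, then LIMIT

Corrected query:
SELECT * FROM employees ORDER BY salary DESC LIMIT 4

Result:
id | name  | dept    | salary | years
---+-------+---------+--------+------
3  | Grace | HR      | 154710 | 19   
8  | Hank  | Finance | 148858 | 23   
2  | Liam  | Sales   | 146447 | 5    
4  | Frank | Finance | 141626 | 24   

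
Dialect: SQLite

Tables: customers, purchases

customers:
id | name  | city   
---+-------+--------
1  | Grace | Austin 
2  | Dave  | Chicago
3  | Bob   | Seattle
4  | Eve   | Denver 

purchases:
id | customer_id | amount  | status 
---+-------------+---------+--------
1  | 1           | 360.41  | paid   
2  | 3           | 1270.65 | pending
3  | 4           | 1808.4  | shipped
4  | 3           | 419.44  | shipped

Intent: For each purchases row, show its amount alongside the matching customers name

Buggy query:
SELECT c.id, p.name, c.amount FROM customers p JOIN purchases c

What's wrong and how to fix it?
Bug: Missing join condition: each purchases row is matched to all customers rows instead of just its own

Fix: Specify the join condition linking the foreign key to the parent id

Corrected query:
SELECT c.id, p.name, c.amount FROM customers p JOIN purchases c ON c.customer_id = p.id

Result:
id | name  | amount 
---+-------+--------
1  | Grace | 360.41 
2  | Bob   | 1270.65
3  | Eve   | 1808.4 
4  | Bob   | 419.44 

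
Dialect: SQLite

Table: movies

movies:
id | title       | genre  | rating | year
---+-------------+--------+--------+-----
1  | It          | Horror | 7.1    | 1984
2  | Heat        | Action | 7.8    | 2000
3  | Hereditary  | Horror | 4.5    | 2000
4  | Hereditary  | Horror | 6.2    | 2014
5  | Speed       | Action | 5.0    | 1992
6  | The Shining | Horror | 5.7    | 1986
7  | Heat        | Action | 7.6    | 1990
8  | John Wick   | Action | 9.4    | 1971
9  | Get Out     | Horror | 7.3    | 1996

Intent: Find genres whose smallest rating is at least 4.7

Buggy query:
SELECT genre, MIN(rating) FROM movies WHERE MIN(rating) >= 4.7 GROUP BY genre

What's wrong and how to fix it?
Bug: Aggregates like MIN are computed per group after WHERE runs

Fix: Use HAVING for the per-group MIN condition

Corrected query:
SELECT genre, MIN(rating) FROM movies GROUP BY genre HAVING MIN(rating) >= 4.7

Result:
genre  | MIN(rating)
-------+------------
Action | 5          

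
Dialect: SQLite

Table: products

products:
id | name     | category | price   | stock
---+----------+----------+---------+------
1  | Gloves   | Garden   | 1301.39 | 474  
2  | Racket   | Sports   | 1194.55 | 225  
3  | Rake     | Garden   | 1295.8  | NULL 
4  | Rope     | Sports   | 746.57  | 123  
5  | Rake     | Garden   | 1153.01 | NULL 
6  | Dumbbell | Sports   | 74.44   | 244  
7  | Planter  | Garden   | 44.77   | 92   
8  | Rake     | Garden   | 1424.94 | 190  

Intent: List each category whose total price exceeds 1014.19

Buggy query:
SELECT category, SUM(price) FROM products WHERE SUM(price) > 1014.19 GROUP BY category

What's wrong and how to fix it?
Bug: WHERE runs before GROUP BY, so aggregates aren't available there

Fix: Move the aggregate condition to a HAVING clause

Corrected query:
SELECT category, SUM(price) FROM products GROUP BY category HAVING SUM(price) > 1014.19

Result:
category | SUM(price)
---------+-----------
Garden   | 5219.91   
Sports   | 2015.56   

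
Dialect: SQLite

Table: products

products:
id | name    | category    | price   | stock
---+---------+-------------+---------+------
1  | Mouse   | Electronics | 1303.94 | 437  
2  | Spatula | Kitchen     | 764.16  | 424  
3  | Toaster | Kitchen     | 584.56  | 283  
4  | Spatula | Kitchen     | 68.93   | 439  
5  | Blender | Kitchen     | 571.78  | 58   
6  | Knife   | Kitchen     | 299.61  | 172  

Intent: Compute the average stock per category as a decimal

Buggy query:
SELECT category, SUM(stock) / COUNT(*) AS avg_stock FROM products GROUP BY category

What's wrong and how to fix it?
Bug: SUM(stock) and COUNT(*) are both integers; the division truncates the fractional part

Fix: Cast one side to REAL so the division keeps the fractional part

Corrected query:
SELECT category, SUM(stock) * 1.0 / COUNT(*) AS avg_stock FROM products GROUP BY category

Result:
category    | avg_stock
------------+----------
Electronics | 437      
Kitchen     | 275.2    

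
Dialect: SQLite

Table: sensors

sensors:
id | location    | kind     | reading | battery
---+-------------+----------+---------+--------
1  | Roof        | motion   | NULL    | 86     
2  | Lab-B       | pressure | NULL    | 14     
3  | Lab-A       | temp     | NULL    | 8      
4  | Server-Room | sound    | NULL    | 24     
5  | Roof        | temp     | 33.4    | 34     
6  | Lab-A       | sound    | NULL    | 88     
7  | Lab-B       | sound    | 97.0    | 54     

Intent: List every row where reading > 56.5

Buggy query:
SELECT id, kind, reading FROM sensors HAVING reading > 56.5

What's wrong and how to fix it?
Bug: This is a non-aggregate query (no GROUP BY, no aggregates), so in SQLite the HAVING clause is invalid here; a row-level condition belongs in WHERE

Fix: Replace HAVING with WHERE since the condition applies to individual rows

Corrected query:
SELECT id, kind, reading FROM sensors WHERE reading > 56.5

Result:
id | kind  | reading
---+-------+--------
7  | sound | 97     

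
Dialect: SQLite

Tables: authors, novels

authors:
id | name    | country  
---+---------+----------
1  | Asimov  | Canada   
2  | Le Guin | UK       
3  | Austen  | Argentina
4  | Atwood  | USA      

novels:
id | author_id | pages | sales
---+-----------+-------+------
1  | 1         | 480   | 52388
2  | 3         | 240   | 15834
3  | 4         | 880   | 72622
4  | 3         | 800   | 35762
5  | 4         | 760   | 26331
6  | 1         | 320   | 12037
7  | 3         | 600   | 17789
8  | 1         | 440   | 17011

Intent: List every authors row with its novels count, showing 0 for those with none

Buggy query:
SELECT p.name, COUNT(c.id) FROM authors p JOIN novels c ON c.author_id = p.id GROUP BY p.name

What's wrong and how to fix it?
Bug: INNER JOIN drops authors rows that have no matching novels rows

Fix: Use LEFT JOIN so parents without children still appear (COUNT(c.id) gives 0)

Corrected query:
SELECT p.name, COUNT(c.id) FROM authors p LEFT JOIN novels c ON c.author_id = p.id GROUP BY p.name

Result:
name    | COUNT(c.id)
--------+------------
Asimov  | 3          
Atwood  | 2          
Austen  | 3          
Le Guin | 0          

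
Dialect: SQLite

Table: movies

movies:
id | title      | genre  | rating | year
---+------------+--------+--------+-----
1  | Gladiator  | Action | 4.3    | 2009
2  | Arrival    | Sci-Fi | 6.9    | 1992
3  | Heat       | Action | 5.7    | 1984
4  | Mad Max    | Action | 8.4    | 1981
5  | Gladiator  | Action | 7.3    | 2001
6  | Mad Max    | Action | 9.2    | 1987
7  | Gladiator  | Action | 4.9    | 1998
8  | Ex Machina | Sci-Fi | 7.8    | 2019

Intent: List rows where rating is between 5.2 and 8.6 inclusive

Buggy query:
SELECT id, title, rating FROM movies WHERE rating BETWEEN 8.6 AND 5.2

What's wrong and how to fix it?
Bug: The bounds are reversed; BETWEEN a AND b requires a <= b to match anything

Fix: Swap the bounds so the smaller value comes first

Corrected query:
SELECT id, title, rating FROM movies WHERE rating BETWEEN 5.2 AND 8.6

Result:
id | title      | rating
---+------------+-------
2  | Arrival    | 6.9   
3  | Heat       | 5.7   
4  | Mad Max    | 8.4   
5  | Gladiator  | 7.3   
8  | Ex Machina | 7.8   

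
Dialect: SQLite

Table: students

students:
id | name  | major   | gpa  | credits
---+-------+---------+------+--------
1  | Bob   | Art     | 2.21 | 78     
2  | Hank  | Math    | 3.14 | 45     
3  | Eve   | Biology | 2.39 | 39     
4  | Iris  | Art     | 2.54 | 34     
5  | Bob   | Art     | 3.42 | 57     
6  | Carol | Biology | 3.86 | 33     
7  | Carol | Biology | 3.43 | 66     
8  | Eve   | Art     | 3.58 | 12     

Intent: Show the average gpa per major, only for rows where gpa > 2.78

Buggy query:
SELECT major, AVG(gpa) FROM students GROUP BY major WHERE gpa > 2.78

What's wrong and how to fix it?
Bug: WHERE cannot follow GROUP BY

Fix: Move the WHERE clause before GROUP BY

Corrected query:
SELECT major, AVG(gpa) FROM students WHERE gpa > 2.78 GROUP BY major

Result:
major   | AVG(gpa)
--------+---------
Art     | 3.5     
Biology | 3.645   
Math    | 3.14    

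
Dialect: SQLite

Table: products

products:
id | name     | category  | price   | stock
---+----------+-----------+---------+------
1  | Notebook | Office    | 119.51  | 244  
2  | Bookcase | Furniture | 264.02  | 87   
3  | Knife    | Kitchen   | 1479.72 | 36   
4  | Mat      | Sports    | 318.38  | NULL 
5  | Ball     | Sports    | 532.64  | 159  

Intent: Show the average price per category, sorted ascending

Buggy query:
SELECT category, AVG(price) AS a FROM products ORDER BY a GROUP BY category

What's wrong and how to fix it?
Bug: ORDER BY appears before GROUP BY; SQL clause order requires GROUP BY first

Fix: Move ORDER BY to the end, after GROUP BY

Corrected query:
SELECT category, AVG(price) AS a FROM products GROUP BY category ORDER BY a

Result:
category  | a      
----------+--------
Office    | 119.51 
Furniture | 264.02 
Sports    | 425.51 
Kitchen   | 1479.72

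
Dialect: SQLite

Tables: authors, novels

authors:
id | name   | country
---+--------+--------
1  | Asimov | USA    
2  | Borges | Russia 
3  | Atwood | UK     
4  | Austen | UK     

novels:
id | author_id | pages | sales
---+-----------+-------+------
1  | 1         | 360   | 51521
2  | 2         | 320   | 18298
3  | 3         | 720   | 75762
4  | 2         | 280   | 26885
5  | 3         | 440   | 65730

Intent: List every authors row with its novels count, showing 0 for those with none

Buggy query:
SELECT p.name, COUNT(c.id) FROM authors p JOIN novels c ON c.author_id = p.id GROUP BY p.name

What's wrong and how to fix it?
Bug: INNER JOIN drops authors rows that have no matching novels rows

Fix: Switch to LEFT JOIN to retain unmatched parent rows

Corrected query:
SELECT p.name, COUNT(c.id) FROM authors p LEFT JOIN novels c ON c.author_id = p.id GROUP BY p.name

Result:
name   | COUNT(c.id)
-------+------------
Asimov | 1          
Atwood | 2          
Austen | 0          
Borges | 2          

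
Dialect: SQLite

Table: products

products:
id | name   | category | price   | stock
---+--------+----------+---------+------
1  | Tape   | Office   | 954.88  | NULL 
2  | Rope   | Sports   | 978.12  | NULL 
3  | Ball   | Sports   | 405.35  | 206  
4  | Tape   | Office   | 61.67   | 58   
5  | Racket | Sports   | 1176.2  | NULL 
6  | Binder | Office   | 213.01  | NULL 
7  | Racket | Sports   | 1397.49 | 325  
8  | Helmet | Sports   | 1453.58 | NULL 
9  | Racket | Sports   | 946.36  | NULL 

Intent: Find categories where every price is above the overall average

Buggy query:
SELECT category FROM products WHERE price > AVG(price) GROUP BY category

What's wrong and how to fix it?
Bug: WHERE evaluates per row before aggregation, so AVG() is unavailable

Fix: Use a subquery for AVG and a HAVING MIN(...) filter so the condition holds for every row in the group

Corrected query:
SELECT category FROM products GROUP BY category HAVING MIN(price) > (SELECT AVG(price) FROM products)

Result:
(no rows)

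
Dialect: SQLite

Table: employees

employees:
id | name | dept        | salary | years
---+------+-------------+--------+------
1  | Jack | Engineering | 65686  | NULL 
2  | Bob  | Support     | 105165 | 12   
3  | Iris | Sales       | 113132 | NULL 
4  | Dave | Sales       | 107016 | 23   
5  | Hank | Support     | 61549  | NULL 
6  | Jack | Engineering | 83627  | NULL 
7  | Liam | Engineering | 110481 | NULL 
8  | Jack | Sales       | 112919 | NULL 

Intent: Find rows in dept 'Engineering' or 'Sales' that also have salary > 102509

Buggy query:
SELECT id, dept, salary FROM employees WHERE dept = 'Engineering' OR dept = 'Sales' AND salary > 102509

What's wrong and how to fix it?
Bug: AND binds tighter than OR, so this parses as dept = 'Engineering' OR (dept = 'Sales' AND salary > 102509)

Fix: Add parentheses around the OR so the AND applies to both alternatives

Corrected query:
SELECT id, dept, salary FROM employees WHERE (dept = 'Engineering' OR dept = 'Sales') AND salary > 102509

Result:
id | dept        | salary
---+-------------+-------
3  | Sales       | 113132
4  | Sales       | 107016
7  | Engineering | 110481
8  | Sales       | 112919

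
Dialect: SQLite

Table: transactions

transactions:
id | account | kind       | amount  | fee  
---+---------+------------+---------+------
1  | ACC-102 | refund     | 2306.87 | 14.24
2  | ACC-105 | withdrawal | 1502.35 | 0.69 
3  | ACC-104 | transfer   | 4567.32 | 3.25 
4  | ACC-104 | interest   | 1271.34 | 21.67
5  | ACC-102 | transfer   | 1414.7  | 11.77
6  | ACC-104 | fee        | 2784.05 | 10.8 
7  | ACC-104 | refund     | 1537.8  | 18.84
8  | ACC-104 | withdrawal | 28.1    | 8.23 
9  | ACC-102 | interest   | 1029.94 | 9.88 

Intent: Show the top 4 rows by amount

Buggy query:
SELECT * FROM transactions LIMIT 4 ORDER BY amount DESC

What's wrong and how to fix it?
Bug: ORDER BY cannot follow LIMIT; LIMIT is the final clause

Fix: Sort with ORDER BY, then apply LIMIT

Corrected query:
SELECT * FROM transactions ORDER BY amount DESC LIMIT 4

Result:
id | account | kind     | amount  | fee  
---+---------+----------+---------+------
3  | ACC-104 | transfer | 4567.32 | 3.25 
6  | ACC-104 | fee      | 2784.05 | 10.8 
1  | ACC-102 | refund   | 2306.87 | 14.24
7  | ACC-104 | refund   | 1537.8  | 18.84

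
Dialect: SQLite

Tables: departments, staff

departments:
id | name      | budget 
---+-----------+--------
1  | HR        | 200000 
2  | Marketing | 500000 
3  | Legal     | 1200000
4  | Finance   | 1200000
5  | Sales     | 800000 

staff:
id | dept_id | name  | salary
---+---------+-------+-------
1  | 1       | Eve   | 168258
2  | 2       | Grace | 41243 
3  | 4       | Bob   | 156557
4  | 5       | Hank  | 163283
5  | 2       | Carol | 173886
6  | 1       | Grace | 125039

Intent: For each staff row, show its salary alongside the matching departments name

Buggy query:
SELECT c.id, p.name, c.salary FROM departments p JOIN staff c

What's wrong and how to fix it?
Bug: JOIN with no ON clause produces a cartesian product; every staff row pairs with every departments row

Fix: Specify the join condition linking the foreign key to the parent id

Corrected query:
SELECT c.id, p.name, c.salary FROM departments p JOIN staff c ON c.dept_id = p.id

Result:
id | name      | salary
---+-----------+-------
1  | HR        | 168258
2  | Marketing | 41243 
3  | Finance   | 156557
4  | Sales     | 163283
5  | Marketing | 173886
6  | HR        | 125039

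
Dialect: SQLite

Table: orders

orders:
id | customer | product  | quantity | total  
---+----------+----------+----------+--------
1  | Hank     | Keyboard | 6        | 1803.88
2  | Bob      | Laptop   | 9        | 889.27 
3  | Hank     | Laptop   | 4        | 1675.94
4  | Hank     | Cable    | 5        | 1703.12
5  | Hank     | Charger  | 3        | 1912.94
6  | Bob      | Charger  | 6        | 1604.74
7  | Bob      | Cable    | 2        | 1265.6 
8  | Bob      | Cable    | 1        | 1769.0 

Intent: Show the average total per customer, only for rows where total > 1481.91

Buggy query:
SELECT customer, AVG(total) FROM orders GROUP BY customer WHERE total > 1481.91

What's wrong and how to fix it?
Bug: Row-level WHERE must come before GROUP BY in the clause order

Fix: Place WHERE between FROM and GROUP BY

Corrected query:
SELECT customer, AVG(total) FROM orders WHERE total > 1481.91 GROUP BY customer

Result:
customer | AVG(total)
---------+-----------
Bob      | 1686.87   
Hank     | 1773.97   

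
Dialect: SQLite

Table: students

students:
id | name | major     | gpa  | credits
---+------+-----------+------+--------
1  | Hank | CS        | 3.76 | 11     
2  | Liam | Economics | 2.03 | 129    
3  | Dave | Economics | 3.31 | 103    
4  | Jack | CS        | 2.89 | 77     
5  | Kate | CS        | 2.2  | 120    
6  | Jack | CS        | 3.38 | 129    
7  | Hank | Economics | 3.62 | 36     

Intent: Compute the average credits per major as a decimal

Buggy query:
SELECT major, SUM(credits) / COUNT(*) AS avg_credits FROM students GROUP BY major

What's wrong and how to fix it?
Bug: Both operands are integers, so '/' performs integer division and truncates

Fix: Multiply by 1.0 (or CAST to REAL) to force floating-point division

Corrected query:
SELECT major, SUM(credits) * 1.0 / COUNT(*) AS avg_credits FROM students GROUP BY major

Result:
major     | avg_credits
----------+------------
CS        | 84.25      
Economics | 89.333333  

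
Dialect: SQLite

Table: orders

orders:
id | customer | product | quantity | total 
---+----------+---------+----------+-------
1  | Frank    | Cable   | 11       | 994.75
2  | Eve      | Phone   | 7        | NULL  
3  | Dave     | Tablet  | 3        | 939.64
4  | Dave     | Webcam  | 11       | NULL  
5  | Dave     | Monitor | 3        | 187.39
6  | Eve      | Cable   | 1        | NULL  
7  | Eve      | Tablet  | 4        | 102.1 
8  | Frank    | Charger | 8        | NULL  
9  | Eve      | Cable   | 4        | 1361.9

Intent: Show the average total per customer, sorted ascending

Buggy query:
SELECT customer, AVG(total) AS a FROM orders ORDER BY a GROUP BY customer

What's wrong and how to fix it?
Bug: ORDER BY appears before GROUP BY; SQL clause order requires GROUP BY first

Fix: Reorder: SELECT … FROM … GROUP BY … ORDER BY …

Corrected query:
SELECT customer, AVG(total) AS a FROM orders GROUP BY customer ORDER BY a

Result:
customer | a      
---------+--------
Dave     | 563.515
Eve      | 732    
Frank    | 994.75 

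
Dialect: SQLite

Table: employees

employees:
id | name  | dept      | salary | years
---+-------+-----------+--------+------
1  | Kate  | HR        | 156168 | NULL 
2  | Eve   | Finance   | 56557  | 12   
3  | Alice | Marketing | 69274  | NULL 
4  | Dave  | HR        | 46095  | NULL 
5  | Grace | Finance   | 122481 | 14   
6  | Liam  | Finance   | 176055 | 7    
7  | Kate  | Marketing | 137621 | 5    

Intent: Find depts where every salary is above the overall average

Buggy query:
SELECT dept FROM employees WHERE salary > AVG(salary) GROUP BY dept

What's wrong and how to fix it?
Bug: AVG() is an aggregate; it can't sit directly in WHERE

Fix: Compute the overall average in a scalar subquery and compare each group's MIN against it in HAVING

Corrected query:
SELECT dept FROM employees GROUP BY dept HAVING MIN(salary) > (SELECT AVG(salary) FROM employees)

Result:
(no rows)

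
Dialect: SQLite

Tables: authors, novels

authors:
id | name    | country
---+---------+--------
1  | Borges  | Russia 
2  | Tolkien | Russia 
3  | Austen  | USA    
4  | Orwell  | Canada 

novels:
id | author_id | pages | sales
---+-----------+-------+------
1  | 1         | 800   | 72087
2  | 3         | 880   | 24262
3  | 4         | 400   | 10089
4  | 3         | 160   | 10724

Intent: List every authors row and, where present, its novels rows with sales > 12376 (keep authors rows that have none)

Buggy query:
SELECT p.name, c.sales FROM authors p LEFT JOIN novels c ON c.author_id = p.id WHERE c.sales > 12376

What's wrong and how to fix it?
Bug: Filtering c.sales in WHERE discards the NULL rows produced by LEFT JOIN, turning it into an inner join

Fix: Move the right-table condition into the ON clause so unmatched parents are kept

Corrected query:
SELECT p.name, c.sales FROM authors p LEFT JOIN novels c ON c.author_id = p.id AND c.sales > 12376

Result:
name    | sales
--------+------
Borges  | 72087
Tolkien | NULL 
Austen  | 24262
Orwell  | NULL 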